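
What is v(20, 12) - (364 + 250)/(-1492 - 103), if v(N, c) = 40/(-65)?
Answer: -4778/20735 ≈ -0.23043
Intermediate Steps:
v(N, c) = -8/13 (v(N, c) = 40*(-1/65) = -8/13)
v(20, 12) - (364 + 250)/(-1492 - 103) = -8/13 - (364 + 250)/(-1492 - 103) = -8/13 - 614/(-1595) = -8/13 - 614*(-1)/1595 = -8/13 - 1*(-614/1595) = -8/13 + 614/1595 = -4778/20735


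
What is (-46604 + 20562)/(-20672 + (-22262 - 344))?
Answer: 13021/21639 ≈ 0.60174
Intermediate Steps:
(-46604 + 20562)/(-20672 + (-22262 - 344)) = -26042/(-20672 - 22606) = -26042/(-43278) = -26042*(-1/43278) = 13021/21639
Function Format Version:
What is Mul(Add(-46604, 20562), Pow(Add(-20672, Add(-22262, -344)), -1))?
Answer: Rational(13021, 21639) ≈ 0.60174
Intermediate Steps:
Mul(Add(-46604, 20562), Pow(Add(-20672, Add(-22262, -344)), -1)) = Mul(-26042, Pow(Add(-20672, -22606), -1)) = Mul(-26042, Pow(-43278, -1)) = Mul(-26042, Rational(-1, 43278)) = Rational(13021, 21639)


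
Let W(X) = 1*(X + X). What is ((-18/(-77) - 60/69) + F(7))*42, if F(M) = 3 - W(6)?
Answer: -102390/253 ≈ -404.70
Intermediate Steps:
W(X) = 2*X (W(X) = 1*(2*X) = 2*X)
F(M) = -9 (F(M) = 3 - 2*6 = 3 - 1*12 = 3 - 12 = -9)
((-18/(-77) - 60/69) + F(7))*42 = ((-18/(-77) - 60/69) - 9)*42 = ((-18*(-1/77) - 60*1/69) - 9)*42 = ((18/77 - 20/23) - 9)*42 = (-1126/1771 - 9)*42 = -17065/1771*42 = -102390/253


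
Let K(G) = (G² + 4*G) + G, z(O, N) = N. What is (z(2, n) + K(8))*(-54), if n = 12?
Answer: -6264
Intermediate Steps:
K(G) = G² + 5*G
(z(2, n) + K(8))*(-54) = (12 + 8*(5 + 8))*(-54) = (12 + 8*13)*(-54) = (12 + 104)*(-54) = 116*(-54) = -6264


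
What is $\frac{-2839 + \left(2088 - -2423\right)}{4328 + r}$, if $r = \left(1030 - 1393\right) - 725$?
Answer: $\frac{209}{405} \approx 0.51605$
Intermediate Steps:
$r = -1088$ ($r = -363 - 725 = -1088$)
$\frac{-2839 + \left(2088 - -2423\right)}{4328 + r} = \frac{-2839 + \left(2088 - -2423\right)}{4328 - 1088} = \frac{-2839 + \left(2088 + 2423\right)}{3240} = \left(-2839 + 4511\right) \frac{1}{3240} = 1672 \cdot \frac{1}{3240} = \frac{209}{405}$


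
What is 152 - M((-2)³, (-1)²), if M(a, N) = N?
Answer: 151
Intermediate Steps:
152 - M((-2)³, (-1)²) = 152 - 1*(-1)² = 152 - 1*1 = 152 - 1 = 151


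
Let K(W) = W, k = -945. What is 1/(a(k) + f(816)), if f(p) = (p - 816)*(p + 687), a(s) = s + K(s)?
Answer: -1/1890 ≈ -0.00052910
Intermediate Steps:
a(s) = 2*s (a(s) = s + s = 2*s)
f(p) = (-816 + p)*(687 + p)
1/(a(k) + f(816)) = 1/(2*(-945) + (-560592 + 816² - 129*816)) = 1/(-1890 + (-560592 + 665856 - 105264)) = 1/(-1890 + 0) = 1/(-1890) = -1/1890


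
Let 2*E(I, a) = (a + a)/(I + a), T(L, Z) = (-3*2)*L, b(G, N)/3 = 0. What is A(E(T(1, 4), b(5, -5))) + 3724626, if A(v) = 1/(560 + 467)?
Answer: 3825190903/1027 ≈ 3.7246e+6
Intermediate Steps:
b(G, N) = 0 (b(G, N) = 3*0 = 0)
T(L, Z) = -6*L
E(I, a) = a/(I + a) (E(I, a) = ((a + a)/(I + a))/2 = ((2*a)/(I + a))/2 = (2*a/(I + a))/2 = a/(I + a))
A(v) = 1/1027
A(E(T(1, 4), b(5, -5))) + 3724626 = 1/1027 + 3724626 = 3825190903/1027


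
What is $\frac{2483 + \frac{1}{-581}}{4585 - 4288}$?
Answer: $\frac{480874}{57519} \approx 8.3603$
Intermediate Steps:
$\frac{2483 + \frac{1}{-581}}{4585 - 4288} = \frac{2483 - \frac{1}{581}}{297} = \frac{1442622}{581} \cdot \frac{1}{297} = \frac{480874}{57519}$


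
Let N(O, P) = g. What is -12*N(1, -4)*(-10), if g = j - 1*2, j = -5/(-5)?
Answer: -120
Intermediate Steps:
j = 1 (j = -5*(-⅕) = 1)
g = -1 (g = 1 - 1*2 = 1 - 2 = -1)
N(O, P) = -1
-12*N(1, -4)*(-10) = -12*(-1)*(-10) = 12*(-10) = -120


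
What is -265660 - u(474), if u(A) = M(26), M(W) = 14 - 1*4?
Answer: -265670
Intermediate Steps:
M(W) = 10 (M(W) = 14 - 4 = 10)
u(A) = 10
-265660 - u(474) = -265660 - 1*10 = -265660 - 10 = -265670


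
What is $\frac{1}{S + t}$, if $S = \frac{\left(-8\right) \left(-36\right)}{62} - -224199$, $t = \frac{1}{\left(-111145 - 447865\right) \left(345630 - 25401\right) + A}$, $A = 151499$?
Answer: $\frac{5549342915521}{1244182909909790552} \approx 4.4602 \cdot 10^{-6}$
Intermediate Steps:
$t = - \frac{1}{179011061791}$ ($t = \frac{1}{\left(-111145 - 447865\right) \left(345630 - 25401\right) + 151499} = \frac{1}{\left(-559010\right) 320229 + 151499} = \frac{1}{-179011213290 + 151499} = \frac{1}{-179011061791} = - \frac{1}{179011061791} \approx -5.5862 \cdot 10^{-12}$)
$S = \frac{6950313}{31}$ ($S = 288 \cdot \frac{1}{62} + 224199 = \frac{144}{31} + 224199 = \frac{6950313}{31} \approx 2.242 \cdot 10^{5}$)
$\frac{1}{S + t} = \frac{1}{\frac{6950313}{31} - \frac{1}{179011061791}} = \frac{1}{\frac{1244182909909790552}{5549342915521}} = \frac{5549342915521}{1244182909909790552}$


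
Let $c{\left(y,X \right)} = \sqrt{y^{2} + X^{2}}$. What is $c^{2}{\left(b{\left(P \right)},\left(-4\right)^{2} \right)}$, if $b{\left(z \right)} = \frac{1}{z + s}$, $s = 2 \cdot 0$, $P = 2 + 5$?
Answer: $\frac{12545}{49} \approx 256.02$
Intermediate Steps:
$P = 7$
$s = 0$
$b{\left(z \right)} = \frac{1}{z}$ ($b{\left(z \right)} = \frac{1}{z + 0} = \frac{1}{z}$)
$c{\left(y,X \right)} = \sqrt{X^{2} + y^{2}}$
$c^{2}{\left(b{\left(P \right)},\left(-4\right)^{2} \right)} = \left(\sqrt{\left(\left(-4\right)^{2}\right)^{2} + \left(\frac{1}{7}\right)^{2}}\right)^{2} = \left(\sqrt{16^{2} + \left(\frac{1}{7}\right)^{2}}\right)^{2} = \left(\sqrt{256 + \frac{1}{49}}\right)^{2} = \left(\sqrt{\frac{12545}{49}}\right)^{2} = \left(\frac{\sqrt{12545}}{7}\right)^{2} = \frac{12545}{49}$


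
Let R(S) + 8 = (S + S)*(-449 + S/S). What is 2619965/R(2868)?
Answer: -2619965/2569736 ≈ -1.0195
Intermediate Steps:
R(S) = -8 - 896*S (R(S) = -8 + (S + S)*(-449 + S/S) = -8 + (2*S)*(-449 + 1) = -8 + (2*S)*(-448) = -8 - 896*S)
2619965/R(2868) = 2619965/(-8 - 896*2868) = 2619965/(-8 - 2569728) = 2619965/(-2569736) = 2619965*(-1/2569736) = -2619965/2569736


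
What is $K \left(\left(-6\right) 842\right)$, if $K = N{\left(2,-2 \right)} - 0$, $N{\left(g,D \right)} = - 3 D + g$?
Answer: $-40416$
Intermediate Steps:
$N{\left(g,D \right)} = g - 3 D$
$K = 8$ ($K = \left(2 - -6\right) - 0 = \left(2 + 6\right) + 0 = 8 + 0 = 8$)
$K \left(\left(-6\right) 842\right) = 8 \left(\left(-6\right) 842\right) = 8 \left(-5052\right) = -40416$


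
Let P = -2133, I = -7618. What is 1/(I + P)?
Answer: -1/9751 ≈ -0.00010255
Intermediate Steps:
1/(I + P) = 1/(-7618 - 2133) = 1/(-9751) = -1/9751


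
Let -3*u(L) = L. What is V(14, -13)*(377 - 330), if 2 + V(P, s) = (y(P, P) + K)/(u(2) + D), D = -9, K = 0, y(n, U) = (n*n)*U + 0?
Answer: -389630/29 ≈ -13436.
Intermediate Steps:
u(L) = -L/3
y(n, U) = U*n² (y(n, U) = n²*U + 0 = U*n² + 0 = U*n²)
V(P, s) = -2 - 3*P³/29 (V(P, s) = -2 + (P*P² + 0)/(-⅓*2 - 9) = -2 + (P³ + 0)/(-⅔ - 9) = -2 + P³/(-29/3) = -2 + P³*(-3/29) = -2 - 3*P³/29)
V(14, -13)*(377 - 330) = (-2 - 3/29*14³)*(377 - 330) = (-2 - 3/29*2744)*47 = (-2 - 8232/29)*47 = -8290/29*47 = -389630/29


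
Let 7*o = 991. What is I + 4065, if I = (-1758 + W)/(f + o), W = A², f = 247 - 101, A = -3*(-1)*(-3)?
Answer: 2723702/671 ≈ 4059.2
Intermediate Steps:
o = 991/7 (o = (⅐)*991 = 991/7 ≈ 141.57)
A = -9 (A = 3*(-3) = -9)
f = 146
W = 81 (W = (-9)² = 81)
I = -3913/671 (I = (-1758 + 81)/(146 + 991/7) = -1677/2013/7 = -1677*7/2013 = -3913/671 ≈ -5.8316)
I + 4065 = -3913/671 + 4065 = 2723702/671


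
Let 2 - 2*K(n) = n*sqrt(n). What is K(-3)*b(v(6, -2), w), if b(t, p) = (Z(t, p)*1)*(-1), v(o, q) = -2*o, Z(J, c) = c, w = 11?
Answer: -11 - 33*I*sqrt(3)/2 ≈ -11.0 - 28.579*I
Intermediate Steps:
K(n) = 1 - n**(3/2)/2 (K(n) = 1 - n*sqrt(n)/2 = 1 - n**(3/2)/2)
b(t, p) = -p (b(t, p) = (p*1)*(-1) = p*(-1) = -p)
K(-3)*b(v(6, -2), w) = (1 - (-3)*I*sqrt(3)/2)*(-1*11) = (1 - (-3)*I*sqrt(3)/2)*(-11) = (1 + 3*I*sqrt(3)/2)*(-11) = -11 - 33*I*sqrt(3)/2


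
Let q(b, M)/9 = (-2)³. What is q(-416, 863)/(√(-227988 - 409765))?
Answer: 72*I*√637753/637753 ≈ 0.090158*I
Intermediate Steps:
q(b, M) = -72 (q(b, M) = 9*(-2)³ = 9*(-8) = -72)
q(-416, 863)/(√(-227988 - 409765)) = -72/√(-227988 - 409765) = -72*(-I*√637753/637753) = -(-72)*I*√637753/637753 = 72*I*√637753/637753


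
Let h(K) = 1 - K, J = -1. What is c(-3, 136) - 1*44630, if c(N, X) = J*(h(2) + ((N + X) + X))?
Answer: -44898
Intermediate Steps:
c(N, X) = 1 - N - 2*X (c(N, X) = -((1 - 1*2) + ((N + X) + X)) = -((1 - 2) + (N + 2*X)) = -(-1 + (N + 2*X)) = -(-1 + N + 2*X) = 1 - N - 2*X)
c(-3, 136) - 1*44630 = (1 - 1*(-3) - 2*136) - 1*44630 = (1 + 3 - 272) - 44630 = -268 - 44630 = -44898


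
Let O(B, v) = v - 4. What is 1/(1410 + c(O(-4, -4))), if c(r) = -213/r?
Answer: 8/11493 ≈ 0.00069608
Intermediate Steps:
O(B, v) = -4 + v
1/(1410 + c(O(-4, -4))) = 1/(1410 - 213/(-4 - 4)) = 1/(1410 - 213/(-8)) = 1/(1410 - 213*(-1/8)) = 1/(1410 + 213/8) = 1/(11493/8) = 8/11493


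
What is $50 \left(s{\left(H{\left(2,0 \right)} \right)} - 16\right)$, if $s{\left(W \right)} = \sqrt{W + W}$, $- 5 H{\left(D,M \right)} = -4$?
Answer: $-800 + 20 \sqrt{10} \approx -736.75$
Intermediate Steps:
$H{\left(D,M \right)} = \frac{4}{5}$ ($H{\left(D,M \right)} = \left(- \frac{1}{5}\right) \left(-4\right) = \frac{4}{5}$)
$s{\left(W \right)} = \sqrt{2} \sqrt{W}$ ($s{\left(W \right)} = \sqrt{2 W} = \sqrt{2} \sqrt{W}$)
$50 \left(s{\left(H{\left(2,0 \right)} \right)} - 16\right) = 50 \left(\sqrt{2} \sqrt{\frac{4}{5}} - 16\right) = 50 \left(\sqrt{2} \frac{2 \sqrt{5}}{5} - 16\right) = 50 \left(\frac{2 \sqrt{10}}{5} - 16\right) = 50 \left(-16 + \frac{2 \sqrt{10}}{5}\right) = -800 + 20 \sqrt{10}$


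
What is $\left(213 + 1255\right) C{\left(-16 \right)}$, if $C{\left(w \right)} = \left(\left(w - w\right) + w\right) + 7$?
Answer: $-13212$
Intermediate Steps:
$C{\left(w \right)} = 7 + w$ ($C{\left(w \right)} = \left(0 + w\right) + 7 = w + 7 = 7 + w$)
$\left(213 + 1255\right) C{\left(-16 \right)} = \left(213 + 1255\right) \left(7 - 16\right) = 1468 \left(-9\right) = -13212$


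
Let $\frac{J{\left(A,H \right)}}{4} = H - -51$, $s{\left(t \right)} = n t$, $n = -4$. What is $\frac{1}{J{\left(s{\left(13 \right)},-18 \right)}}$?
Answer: $\frac{1}{132} \approx 0.0075758$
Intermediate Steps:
$s{\left(t \right)} = - 4 t$
$J{\left(A,H \right)} = 204 + 4 H$ ($J{\left(A,H \right)} = 4 \left(H - -51\right) = 4 \left(H + 51\right) = 4 \left(51 + H\right) = 204 + 4 H$)
$\frac{1}{J{\left(s{\left(13 \right)},-18 \right)}} = \frac{1}{204 + 4 \left(-18\right)} = \frac{1}{204 - 72} = \frac{1}{132}$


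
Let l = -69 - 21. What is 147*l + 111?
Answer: -13119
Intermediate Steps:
l = -90
147*l + 111 = 147*(-90) + 111 = -13230 + 111 = -13119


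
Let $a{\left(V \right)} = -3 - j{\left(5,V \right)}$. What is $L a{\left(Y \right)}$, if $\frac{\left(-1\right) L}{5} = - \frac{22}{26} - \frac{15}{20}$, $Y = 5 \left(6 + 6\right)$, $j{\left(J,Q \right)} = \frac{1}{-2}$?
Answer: $- \frac{2075}{104} \approx -19.952$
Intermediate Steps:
$j{\left(J,Q \right)} = - \frac{1}{2}$
$Y = 60$ ($Y = 5 \cdot 12 = 60$)
$a{\left(V \right)} = - \frac{5}{2}$ ($a{\left(V \right)} = -3 - - \frac{1}{2} = -3 + \frac{1}{2} = - \frac{5}{2}$)
$L = \frac{415}{52}$ ($L = - 5 \left(- \frac{22}{26} - \frac{15}{20}\right) = - 5 \left(\left(-22\right) \frac{1}{26} - \frac{3}{4}\right) = - 5 \left(- \frac{11}{13} - \frac{3}{4}\right) = \left(-5\right) \left(- \frac{83}{52}\right) = \frac{415}{52} \approx 7.9808$)
$L a{\left(Y \right)} = \frac{415}{52} \left(- \frac{5}{2}\right) = - \frac{2075}{104}$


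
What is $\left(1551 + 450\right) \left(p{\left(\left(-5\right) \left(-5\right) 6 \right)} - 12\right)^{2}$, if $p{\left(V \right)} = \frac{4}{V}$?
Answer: $\frac{537871468}{1875} \approx 2.8687 \cdot 10^{5}$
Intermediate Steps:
$\left(1551 + 450\right) \left(p{\left(\left(-5\right) \left(-5\right) 6 \right)} - 12\right)^{2} = \left(1551 + 450\right) \left(\frac{4}{\left(-5\right) \left(-5\right) 6} - 12\right)^{2} = 2001 \left(\frac{4}{25 \cdot 6} - 12\right)^{2} = 2001 \left(\frac{4}{150} - 12\right)^{2} = 2001 \left(4 \cdot \frac{1}{150} - 12\right)^{2} = 2001 \left(\frac{2}{75} - 12\right)^{2} = 2001 \left(- \frac{898}{75}\right)^{2} = 2001 \cdot \frac{806404}{5625} = \frac{537871468}{1875}$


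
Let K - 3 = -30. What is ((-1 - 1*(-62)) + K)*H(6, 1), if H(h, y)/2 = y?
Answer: 68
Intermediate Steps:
H(h, y) = 2*y
K = -27 (K = 3 - 30 = -27)
((-1 - 1*(-62)) + K)*H(6, 1) = ((-1 - 1*(-62)) - 27)*(2*1) = ((-1 + 62) - 27)*2 = (61 - 27)*2 = 34*2 = 68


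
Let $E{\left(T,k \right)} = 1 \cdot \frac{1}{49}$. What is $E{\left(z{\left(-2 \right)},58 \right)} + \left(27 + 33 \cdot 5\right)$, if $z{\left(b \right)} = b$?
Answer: $\frac{9409}{49} \approx 192.02$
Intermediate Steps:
$E{\left(T,k \right)} = \frac{1}{49}$ ($E{\left(T,k \right)} = 1 \cdot \frac{1}{49} = \frac{1}{49}$)
$E{\left(z{\left(-2 \right)},58 \right)} + \left(27 + 33 \cdot 5\right) = \frac{1}{49} + \left(27 + 33 \cdot 5\right) = \frac{1}{49} + \left(27 + 165\right) = \frac{1}{49} + 192 = \frac{9409}{49}$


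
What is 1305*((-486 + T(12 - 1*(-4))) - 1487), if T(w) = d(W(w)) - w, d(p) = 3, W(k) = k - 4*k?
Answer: -2591730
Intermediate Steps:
W(k) = -3*k
T(w) = 3 - w
1305*((-486 + T(12 - 1*(-4))) - 1487) = 1305*((-486 + (3 - (12 - 1*(-4)))) - 1487) = 1305*((-486 + (3 - (12 + 4))) - 1487) = 1305*((-486 + (3 - 1*16)) - 1487) = 1305*((-486 + (3 - 16)) - 1487) = 1305*((-486 - 13) - 1487) = 1305*(-499 - 1487) = 1305*(-1986) = -2591730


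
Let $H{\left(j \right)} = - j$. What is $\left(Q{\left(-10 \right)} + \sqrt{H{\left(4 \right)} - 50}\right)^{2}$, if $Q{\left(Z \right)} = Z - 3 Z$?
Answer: $346 + 120 i \sqrt{6} \approx 346.0 + 293.94 i$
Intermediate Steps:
$Q{\left(Z \right)} = - 2 Z$
$\left(Q{\left(-10 \right)} + \sqrt{H{\left(4 \right)} - 50}\right)^{2} = \left(\left(-2\right) \left(-10\right) + \sqrt{\left(-1\right) 4 - 50}\right)^{2} = \left(20 + \sqrt{-4 - 50}\right)^{2} = \left(20 + \sqrt{-54}\right)^{2} = \left(20 + 3 i \sqrt{6}\right)^{2}$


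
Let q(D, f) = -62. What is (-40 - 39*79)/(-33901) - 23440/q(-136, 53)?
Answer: 397416471/1050931 ≈ 378.16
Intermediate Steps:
(-40 - 39*79)/(-33901) - 23440/q(-136, 53) = (-40 - 39*79)/(-33901) - 23440/(-62) = (-40 - 3081)*(-1/33901) - 23440*(-1/62) = -3121*(-1/33901) + 11720/31 = 3121/33901 + 11720/31 = 397416471/1050931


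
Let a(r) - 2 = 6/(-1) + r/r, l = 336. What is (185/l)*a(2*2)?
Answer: -185/112 ≈ -1.6518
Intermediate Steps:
a(r) = -3 (a(r) = 2 + (6/(-1) + r/r) = 2 + (6*(-1) + 1) = 2 + (-6 + 1) = 2 - 5 = -3)
(185/l)*a(2*2) = (185/336)*(-3) = -185/112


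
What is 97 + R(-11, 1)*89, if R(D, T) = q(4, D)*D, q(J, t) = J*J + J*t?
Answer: 27509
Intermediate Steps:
q(J, t) = J**2 + J*t
R(D, T) = D*(16 + 4*D) (R(D, T) = (4*(4 + D))*D = (16 + 4*D)*D = D*(16 + 4*D))
97 + R(-11, 1)*89 = 97 + (4*(-11)*(4 - 11))*89 = 97 + (4*(-11)*(-7))*89 = 97 + 308*89 = 97 + 27412 = 27509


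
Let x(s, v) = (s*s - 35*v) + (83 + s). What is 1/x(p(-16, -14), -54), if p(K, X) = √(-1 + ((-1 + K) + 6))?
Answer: 1961/3845533 - 2*I*√3/3845533 ≈ 0.00050994 - 9.0081e-7*I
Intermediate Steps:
p(K, X) = √(4 + K) (p(K, X) = √(-1 + (5 + K)) = √(4 + K))
x(s, v) = 83 + s + s² - 35*v (x(s, v) = (s² - 35*v) + (83 + s) = 83 + s + s² - 35*v)
1/x(p(-16, -14), -54) = 1/(83 + √(4 - 16) + (√(4 - 16))² - 35*(-54)) = 1/(83 + √(-12) + (√(-12))² + 1890) = 1/(83 + 2*I*√3 + (2*I*√3)² + 1890) = 1/(83 + 2*I*√3 - 12 + 1890) = 1/(1961 + 2*I*√3)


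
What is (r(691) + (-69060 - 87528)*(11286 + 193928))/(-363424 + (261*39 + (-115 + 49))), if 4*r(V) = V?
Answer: 1080136123/11876 ≈ 90951.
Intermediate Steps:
r(V) = V/4
(r(691) + (-69060 - 87528)*(11286 + 193928))/(-363424 + (261*39 + (-115 + 49))) = ((¼)*691 + (-69060 - 87528)*(11286 + 193928))/(-363424 + (261*39 + (-115 + 49))) = (691/4 - 156588*205214)/(-363424 + (10179 - 66)) = (691/4 - 32134049832)/(-363424 + 10113) = -128536198637/4/(-353311) = -128536198637/4*(-1/353311) = 1080136123/11876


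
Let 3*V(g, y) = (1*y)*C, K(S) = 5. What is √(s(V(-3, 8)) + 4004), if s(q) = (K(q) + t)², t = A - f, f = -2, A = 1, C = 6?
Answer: 6*√113 ≈ 63.781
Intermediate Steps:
t = 3 (t = 1 - 1*(-2) = 1 + 2 = 3)
V(g, y) = 2*y (V(g, y) = ((1*y)*6)/3 = (y*6)/3 = (6*y)/3 = 2*y)
s(q) = 64 (s(q) = (5 + 3)² = 8² = 64)
√(s(V(-3, 8)) + 4004) = √(64 + 4004) = √4068 = 6*√113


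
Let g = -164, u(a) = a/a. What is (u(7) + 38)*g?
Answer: -6396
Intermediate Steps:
u(a) = 1
(u(7) + 38)*g = (1 + 38)*(-164) = 39*(-164) = -6396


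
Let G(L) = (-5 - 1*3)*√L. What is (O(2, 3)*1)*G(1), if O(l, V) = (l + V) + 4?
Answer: -72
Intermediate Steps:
O(l, V) = 4 + V + l (O(l, V) = (V + l) + 4 = 4 + V + l)
G(L) = -8*√L (G(L) = (-5 - 3)*√L = -8*√L)
(O(2, 3)*1)*G(1) = ((4 + 3 + 2)*1)*(-8*√1) = (9*1)*(-8*1) = 9*(-8) = -72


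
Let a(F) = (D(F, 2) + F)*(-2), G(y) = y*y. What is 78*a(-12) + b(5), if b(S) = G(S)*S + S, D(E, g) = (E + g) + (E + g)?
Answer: 5122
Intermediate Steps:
G(y) = y**2
D(E, g) = 2*E + 2*g
a(F) = -8 - 6*F (a(F) = ((2*F + 2*2) + F)*(-2) = ((2*F + 4) + F)*(-2) = ((4 + 2*F) + F)*(-2) = (4 + 3*F)*(-2) = -8 - 6*F)
b(S) = S + S**3 (b(S) = S**2*S + S = S**3 + S = S + S**3)
78*a(-12) + b(5) = 78*(-8 - 6*(-12)) + (5 + 5**3) = 78*(-8 + 72) + (5 + 125) = 78*64 + 130 = 4992 + 130 = 5122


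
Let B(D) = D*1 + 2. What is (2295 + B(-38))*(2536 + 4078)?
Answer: 14941026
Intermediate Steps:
B(D) = 2 + D (B(D) = D + 2 = 2 + D)
(2295 + B(-38))*(2536 + 4078) = (2295 + (2 - 38))*(2536 + 4078) = (2295 - 36)*6614 = 2259*6614 = 14941026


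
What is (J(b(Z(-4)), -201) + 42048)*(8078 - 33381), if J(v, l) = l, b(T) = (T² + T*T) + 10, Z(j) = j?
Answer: -1058854641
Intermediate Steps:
b(T) = 10 + 2*T² (b(T) = (T² + T²) + 10 = 2*T² + 10 = 10 + 2*T²)
(J(b(Z(-4)), -201) + 42048)*(8078 - 33381) = (-201 + 42048)*(8078 - 33381) = 41847*(-25303) = -1058854641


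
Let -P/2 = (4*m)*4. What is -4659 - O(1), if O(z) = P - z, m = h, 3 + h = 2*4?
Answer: -4498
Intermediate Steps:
h = 5 (h = -3 + 2*4 = -3 + 8 = 5)
m = 5
P = -160 (P = -2*4*5*4 = -40*4 = -2*80 = -160)
O(z) = -160 - z
-4659 - O(1) = -4659 - (-160 - 1*1) = -4659 - (-160 - 1) = -4659 - 1*(-161) = -4659 + 161 = -4498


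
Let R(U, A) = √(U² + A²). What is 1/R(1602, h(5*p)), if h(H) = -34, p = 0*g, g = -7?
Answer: √641890/1283780 ≈ 0.00062408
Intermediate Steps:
p = 0 (p = 0*(-7) = 0)
R(U, A) = √(A² + U²)
1/R(1602, h(5*p)) = 1/(√((-34)² + 1602²)) = 1/(√(1156 + 2566404)) = 1/(√2567560) = 1/(2*√641890) = √641890/1283780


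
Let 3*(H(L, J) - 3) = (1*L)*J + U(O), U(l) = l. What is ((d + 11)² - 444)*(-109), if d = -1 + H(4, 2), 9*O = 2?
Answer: 15592559/729 ≈ 21389.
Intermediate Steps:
O = 2/9 (O = (⅑)*2 = 2/9 ≈ 0.22222)
H(L, J) = 83/27 + J*L/3 (H(L, J) = 3 + ((1*L)*J + 2/9)/3 = 3 + (L*J + 2/9)/3 = 3 + (J*L + 2/9)/3 = 3 + (2/9 + J*L)/3 = 3 + (2/27 + J*L/3) = 83/27 + J*L/3)
d = 128/27 (d = -1 + (83/27 + (⅓)*2*4) = -1 + (83/27 + 8/3) = -1 + 155/27 = 128/27 ≈ 4.7407)
((d + 11)² - 444)*(-109) = ((128/27 + 11)² - 444)*(-109) = ((425/27)² - 444)*(-109) = (180625/729 - 444)*(-109) = -143051/729*(-109) = 15592559/729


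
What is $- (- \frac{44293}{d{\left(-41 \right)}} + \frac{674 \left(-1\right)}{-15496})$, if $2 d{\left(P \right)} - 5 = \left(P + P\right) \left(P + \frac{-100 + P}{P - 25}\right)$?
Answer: $\frac{3769087769}{136016140} \approx 27.711$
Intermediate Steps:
$d{\left(P \right)} = \frac{5}{2} + P \left(P + \frac{-100 + P}{-25 + P}\right)$ ($d{\left(P \right)} = \frac{5}{2} + \frac{\left(P + P\right) \left(P + \frac{-100 + P}{P - 25}\right)}{2} = \frac{5}{2} + \frac{2 P \left(P + \frac{-100 + P}{-25 + P}\right)}{2} = \frac{5}{2} + P \left(P + \frac{-100 + P}{-25 + P}\right)$)
$- (- \frac{44293}{d{\left(-41 \right)}} + \frac{674 \left(-1\right)}{-15496}) = - (- \frac{44293}{\frac{1}{2} \frac{1}{-25 - 41} \left(-125 - -7995 - 48 \left(-41\right)^{2} + 2 \left(-41\right)^{3}\right)} + \frac{674 \left(-1\right)}{-15496}) = - (- \frac{44293}{\frac{1}{2} \frac{1}{-66} \left(-125 + 7995 - 80688 + 2 \left(-68921\right)\right)} - - \frac{337}{7748}) = - (- \frac{44293}{\frac{1}{2} \left(- \frac{1}{66}\right) \left(-125 + 7995 - 80688 - 137842\right)} + \frac{337}{7748}) = - (- \frac{44293}{\frac{1}{2} \left(- \frac{1}{66}\right) \left(-210660\right)} + \frac{337}{7748}) = - (- \frac{44293}{\frac{17555}{11}} + \frac{337}{7748}) = - (\left(-44293\right) \frac{11}{17555} + \frac{337}{7748}) = - (- \frac{487223}{17555} + \frac{337}{7748}) = \left(-1\right) \left(- \frac{3769087769}{136016140}\right) = \frac{3769087769}{136016140}$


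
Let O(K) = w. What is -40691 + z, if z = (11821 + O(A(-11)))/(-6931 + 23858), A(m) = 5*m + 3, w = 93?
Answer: -688764643/16927 ≈ -40690.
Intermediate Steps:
A(m) = 3 + 5*m
O(K) = 93
z = 11914/16927 (z = (11821 + 93)/(-6931 + 23858) = 11914/16927 ≈ 0.70385)
-40691 + z = -40691 + 11914/16927 = -688764643/16927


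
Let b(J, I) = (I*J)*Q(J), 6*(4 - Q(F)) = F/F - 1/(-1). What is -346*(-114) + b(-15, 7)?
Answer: 39059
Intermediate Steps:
Q(F) = 11/3 (Q(F) = 4 - (F/F - 1/(-1))/6 = 4 - (1 - 1*(-1))/6 = 4 - (1 + 1)/6 = 4 - 1/6*2 = 4 - 1/3 = 11/3)
b(J, I) = 11*I*J/3 (b(J, I) = (I*J)*(11/3) = 11*I*J/3)
-346*(-114) + b(-15, 7) = -346*(-114) + (11/3)*7*(-15) = 39444 - 385 = 39059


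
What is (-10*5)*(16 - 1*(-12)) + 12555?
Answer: 11155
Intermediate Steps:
(-10*5)*(16 - 1*(-12)) + 12555 = -50*(16 + 12) + 12555 = -50*28 + 12555 = -1400 + 12555 = 11155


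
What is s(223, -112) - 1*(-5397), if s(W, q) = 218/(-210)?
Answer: 566576/105 ≈ 5396.0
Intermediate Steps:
s(W, q) = -109/105 (s(W, q) = 218*(-1/210) = -109/105)
s(223, -112) - 1*(-5397) = -109/105 - 1*(-5397) = -109/105 + 5397 = 566576/105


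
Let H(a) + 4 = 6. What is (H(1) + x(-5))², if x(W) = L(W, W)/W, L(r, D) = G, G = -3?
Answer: 169/25 ≈ 6.7600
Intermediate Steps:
H(a) = 2 (H(a) = -4 + 6 = 2)
L(r, D) = -3
x(W) = -3/W
(H(1) + x(-5))² = (2 - 3/(-5))² = (2 - 3*(-⅕))² = (2 + ⅗)² = (13/5)² = 169/25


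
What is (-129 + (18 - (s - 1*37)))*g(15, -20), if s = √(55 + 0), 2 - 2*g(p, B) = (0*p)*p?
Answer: -74 - √55 ≈ -81.416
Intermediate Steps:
g(p, B) = 1 (g(p, B) = 1 - 0*p*p/2 = 1 - 0*p = 1 - ½*0 = 1 + 0 = 1)
s = √55 ≈ 7.4162
(-129 + (18 - (s - 1*37)))*g(15, -20) = (-129 + (18 - (√55 - 1*37)))*1 = (-129 + (18 - (√55 - 37)))*1 = (-129 + (18 - (-37 + √55)))*1 = (-129 + (18 + (37 - √55)))*1 = (-129 + (55 - √55))*1 = (-74 - √55)*1 = -74 - √55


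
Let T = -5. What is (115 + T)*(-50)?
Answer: -5500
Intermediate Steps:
(115 + T)*(-50) = (115 - 5)*(-50) = 110*(-50) = -5500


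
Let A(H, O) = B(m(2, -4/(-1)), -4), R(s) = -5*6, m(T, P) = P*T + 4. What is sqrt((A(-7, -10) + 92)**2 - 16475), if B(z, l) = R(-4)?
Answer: I*sqrt(12631) ≈ 112.39*I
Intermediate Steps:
m(T, P) = 4 + P*T
R(s) = -30
B(z, l) = -30
A(H, O) = -30
sqrt((A(-7, -10) + 92)**2 - 16475) = sqrt((-30 + 92)**2 - 16475) = sqrt(62**2 - 16475) = sqrt(3844 - 16475) = sqrt(-12631) = I*sqrt(12631)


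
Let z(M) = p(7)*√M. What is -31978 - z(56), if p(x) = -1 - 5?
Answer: -31978 + 12*√14 ≈ -31933.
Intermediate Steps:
p(x) = -6
z(M) = -6*√M
-31978 - z(56) = -31978 - (-6)*√56 = -31978 - (-6)*2*√14 = -31978 - (-12)*√14 = -31978 + 12*√14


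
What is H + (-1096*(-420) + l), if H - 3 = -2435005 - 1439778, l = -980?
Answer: -3415440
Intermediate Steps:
H = -3874780 (H = 3 + (-2435005 - 1439778) = 3 - 3874783 = -3874780)
H + (-1096*(-420) + l) = -3874780 + (-1096*(-420) - 980) = -3874780 + (460320 - 980) = -3874780 + 459340 = -3415440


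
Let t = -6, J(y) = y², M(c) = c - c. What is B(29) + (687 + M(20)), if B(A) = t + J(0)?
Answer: 681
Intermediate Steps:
M(c) = 0
B(A) = -6 (B(A) = -6 + 0² = -6 + 0 = -6)
B(29) + (687 + M(20)) = -6 + (687 + 0) = -6 + 687 = 681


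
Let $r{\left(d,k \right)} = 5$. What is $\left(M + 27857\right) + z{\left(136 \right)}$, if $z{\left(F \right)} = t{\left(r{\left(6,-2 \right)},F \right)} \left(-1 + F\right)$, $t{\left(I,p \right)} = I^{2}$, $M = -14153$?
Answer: $17079$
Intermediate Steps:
$z{\left(F \right)} = -25 + 25 F$ ($z{\left(F \right)} = 5^{2} \left(-1 + F\right) = 25 \left(-1 + F\right) = -25 + 25 F$)
$\left(M + 27857\right) + z{\left(136 \right)} = \left(-14153 + 27857\right) + \left(-25 + 25 \cdot 136\right) = 13704 + \left(-25 + 3400\right) = 13704 + 3375 = 17079$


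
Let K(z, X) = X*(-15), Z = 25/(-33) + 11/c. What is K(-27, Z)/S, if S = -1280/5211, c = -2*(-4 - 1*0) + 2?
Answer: 588843/28160 ≈ 20.911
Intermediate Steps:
c = 10 (c = -2*(-4 + 0) + 2 = -2*(-4) + 2 = 8 + 2 = 10)
Z = 113/330 (Z = 25/(-33) + 11/10 = 25*(-1/33) + 11*(1/10) = -25/33 + 11/10 = 113/330 ≈ 0.34242)
K(z, X) = -15*X
S = -1280/5211 (S = -1280*1/5211 = -1280/5211 ≈ -0.24563)
K(-27, Z)/S = (-15*113/330)/(-1280/5211) = -113/22*(-5211/1280) = 588843/28160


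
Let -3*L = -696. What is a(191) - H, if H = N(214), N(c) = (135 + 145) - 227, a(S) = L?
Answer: 179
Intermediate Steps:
L = 232 (L = -⅓*(-696) = 232)
a(S) = 232
N(c) = 53 (N(c) = 280 - 227 = 53)
H = 53
a(191) - H = 232 - 1*53 = 232 - 53 = 179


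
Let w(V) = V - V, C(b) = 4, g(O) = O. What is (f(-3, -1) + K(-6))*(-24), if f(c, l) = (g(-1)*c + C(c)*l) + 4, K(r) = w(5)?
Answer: -72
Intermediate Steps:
w(V) = 0
K(r) = 0
f(c, l) = 4 - c + 4*l (f(c, l) = (-c + 4*l) + 4 = 4 - c + 4*l)
(f(-3, -1) + K(-6))*(-24) = ((4 - 1*(-3) + 4*(-1)) + 0)*(-24) = ((4 + 3 - 4) + 0)*(-24) = (3 + 0)*(-24) = 3*(-24) = -72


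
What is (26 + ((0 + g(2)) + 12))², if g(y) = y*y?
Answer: 1764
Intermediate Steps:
g(y) = y²
(26 + ((0 + g(2)) + 12))² = (26 + ((0 + 2²) + 12))² = (26 + ((0 + 4) + 12))² = (26 + (4 + 12))² = (26 + 16)² = 42² = 1764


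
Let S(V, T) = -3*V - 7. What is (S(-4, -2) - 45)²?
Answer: 1600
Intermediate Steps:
S(V, T) = -7 - 3*V
(S(-4, -2) - 45)² = ((-7 - 3*(-4)) - 45)² = ((-7 + 12) - 45)² = (5 - 45)² = (-40)² = 1600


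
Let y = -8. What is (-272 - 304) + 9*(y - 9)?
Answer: -729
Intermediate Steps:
(-272 - 304) + 9*(y - 9) = (-272 - 304) + 9*(-8 - 9) = -576 + 9*(-17) = -576 - 153 = -729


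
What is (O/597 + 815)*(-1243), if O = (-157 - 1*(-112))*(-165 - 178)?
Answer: -207991190/199 ≈ -1.0452e+6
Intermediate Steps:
O = 15435 (O = (-157 + 112)*(-343) = -45*(-343) = 15435)
(O/597 + 815)*(-1243) = (15435/597 + 815)*(-1243) = (15435*(1/597) + 815)*(-1243) = (5145/199 + 815)*(-1243) = (167330/199)*(-1243) = -207991190/199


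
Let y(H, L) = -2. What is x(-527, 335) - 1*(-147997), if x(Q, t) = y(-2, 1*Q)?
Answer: 147995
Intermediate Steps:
x(Q, t) = -2
x(-527, 335) - 1*(-147997) = -2 - 1*(-147997) = -2 + 147997 = 147995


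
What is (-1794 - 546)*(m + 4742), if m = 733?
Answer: -12811500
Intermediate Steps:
(-1794 - 546)*(m + 4742) = (-1794 - 546)*(733 + 4742) = -2340*5475 = -12811500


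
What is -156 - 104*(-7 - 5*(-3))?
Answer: -988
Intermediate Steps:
-156 - 104*(-7 - 5*(-3)) = -156 - 104*(-7 - 1*(-15)) = -156 - 104*(-7 + 15) = -156 - 104*8 = -156 - 832 = -988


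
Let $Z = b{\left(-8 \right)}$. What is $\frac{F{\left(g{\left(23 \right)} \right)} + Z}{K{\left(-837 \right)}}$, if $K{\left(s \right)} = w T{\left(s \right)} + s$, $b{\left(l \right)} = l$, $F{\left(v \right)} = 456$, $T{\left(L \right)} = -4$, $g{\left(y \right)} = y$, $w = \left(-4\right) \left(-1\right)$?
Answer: $- \frac{448}{853} \approx -0.52521$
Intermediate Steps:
$w = 4$
$Z = -8$
$K{\left(s \right)} = -16 + s$ ($K{\left(s \right)} = 4 \left(-4\right) + s = -16 + s$)
$\frac{F{\left(g{\left(23 \right)} \right)} + Z}{K{\left(-837 \right)}} = \frac{456 - 8}{-16 - 837} = \frac{448}{-853} = 448 \left(- \frac{1}{853}\right) = - \frac{448}{853}$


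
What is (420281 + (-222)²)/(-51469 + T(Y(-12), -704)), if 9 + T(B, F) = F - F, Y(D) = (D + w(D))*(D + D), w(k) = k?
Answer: -469565/51478 ≈ -9.1217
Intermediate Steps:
Y(D) = 4*D² (Y(D) = (D + D)*(D + D) = (2*D)*(2*D) = 4*D²)
T(B, F) = -9 (T(B, F) = -9 + (F - F) = -9 + 0 = -9)
(420281 + (-222)²)/(-51469 + T(Y(-12), -704)) = (420281 + (-222)²)/(-51469 - 9) = (420281 + 49284)/(-51478) = 469565*(-1/51478) = -469565/51478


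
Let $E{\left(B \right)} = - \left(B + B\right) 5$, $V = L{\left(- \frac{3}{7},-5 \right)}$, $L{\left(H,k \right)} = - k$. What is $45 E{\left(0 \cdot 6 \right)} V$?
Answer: $0$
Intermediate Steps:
$V = 5$ ($V = \left(-1\right) \left(-5\right) = 5$)
$E{\left(B \right)} = - 10 B$ ($E{\left(B \right)} = - 2 B 5 = - 10 B$)
$45 E{\left(0 \cdot 6 \right)} V = 45 \left(- 10 \cdot 0 \cdot 6\right) 5 = 45 \left(\left(-10\right) 0\right) 5 = 45 \cdot 0 \cdot 5 = 0 \cdot 5 = 0$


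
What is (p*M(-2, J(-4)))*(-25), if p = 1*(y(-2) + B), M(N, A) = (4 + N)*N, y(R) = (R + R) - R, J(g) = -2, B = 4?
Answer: 200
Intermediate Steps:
y(R) = R (y(R) = 2*R - R = R)
M(N, A) = N*(4 + N)
p = 2 (p = 1*(-2 + 4) = 1*2 = 2)
(p*M(-2, J(-4)))*(-25) = (2*(-2*(4 - 2)))*(-25) = (2*(-2*2))*(-25) = (2*(-4))*(-25) = -8*(-25) = 200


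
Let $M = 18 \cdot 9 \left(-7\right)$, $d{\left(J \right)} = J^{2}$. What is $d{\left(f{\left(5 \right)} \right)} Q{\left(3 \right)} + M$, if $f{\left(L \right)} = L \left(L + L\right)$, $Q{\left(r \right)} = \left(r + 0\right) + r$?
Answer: $13866$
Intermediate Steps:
$Q{\left(r \right)} = 2 r$ ($Q{\left(r \right)} = r + r = 2 r$)
$f{\left(L \right)} = 2 L^{2}$ ($f{\left(L \right)} = L 2 L = 2 L^{2}$)
$M = -1134$ ($M = 162 \left(-7\right) = -1134$)
$d{\left(f{\left(5 \right)} \right)} Q{\left(3 \right)} + M = \left(2 \cdot 5^{2}\right)^{2} \cdot 2 \cdot 3 - 1134 = \left(2 \cdot 25\right)^{2} \cdot 6 - 1134 = 50^{2} \cdot 6 - 1134 = 2500 \cdot 6 - 1134 = 15000 - 1134 = 13866$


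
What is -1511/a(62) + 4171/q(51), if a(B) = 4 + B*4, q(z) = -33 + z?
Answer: 18961/84 ≈ 225.73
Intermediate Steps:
a(B) = 4 + 4*B
-1511/a(62) + 4171/q(51) = -1511/(4 + 4*62) + 4171/(-33 + 51) = -1511/(4 + 248) + 4171/18 = -1511/252 + 4171*(1/18) = -1511*1/252 + 4171/18 = -1511/252 + 4171/18 = 18961/84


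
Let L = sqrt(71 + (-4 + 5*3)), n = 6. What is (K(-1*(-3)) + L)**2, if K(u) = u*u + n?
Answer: (15 + sqrt(82))**2 ≈ 578.66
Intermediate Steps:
L = sqrt(82) (L = sqrt(71 + (-4 + 15)) = sqrt(71 + 11) = sqrt(82) ≈ 9.0554)
K(u) = 6 + u**2 (K(u) = u*u + 6 = u**2 + 6 = 6 + u**2)
(K(-1*(-3)) + L)**2 = ((6 + (-1*(-3))**2) + sqrt(82))**2 = ((6 + 3**2) + sqrt(82))**2 = ((6 + 9) + sqrt(82))**2 = (15 + sqrt(82))**2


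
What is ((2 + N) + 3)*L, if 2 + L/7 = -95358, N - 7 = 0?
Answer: -8010240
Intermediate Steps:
N = 7 (N = 7 + 0 = 7)
L = -667520 (L = -14 + 7*(-95358) = -14 - 667506 = -667520)
((2 + N) + 3)*L = ((2 + 7) + 3)*(-667520) = (9 + 3)*(-667520) = 12*(-667520) = -8010240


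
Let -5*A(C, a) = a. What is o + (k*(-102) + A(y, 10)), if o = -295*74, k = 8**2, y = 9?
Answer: -28360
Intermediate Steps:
A(C, a) = -a/5
k = 64
o = -21830
o + (k*(-102) + A(y, 10)) = -21830 + (64*(-102) - 1/5*10) = -21830 + (-6528 - 2) = -21830 - 6530 = -28360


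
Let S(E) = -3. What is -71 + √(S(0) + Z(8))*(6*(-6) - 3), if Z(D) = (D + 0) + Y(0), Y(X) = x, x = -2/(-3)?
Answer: -71 - 13*√51 ≈ -163.84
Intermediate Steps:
x = ⅔ (x = -2*(-⅓) = ⅔ ≈ 0.66667)
Y(X) = ⅔
Z(D) = ⅔ + D (Z(D) = (D + 0) + ⅔ = D + ⅔ = ⅔ + D)
-71 + √(S(0) + Z(8))*(6*(-6) - 3) = -71 + √(-3 + (⅔ + 8))*(6*(-6) - 3) = -71 + √(-3 + 26/3)*(-36 - 3) = -71 + √(17/3)*(-39) = -71 + (√51/3)*(-39) = -71 - 13*√51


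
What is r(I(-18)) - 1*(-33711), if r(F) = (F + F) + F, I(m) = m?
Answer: 33657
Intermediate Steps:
r(F) = 3*F (r(F) = 2*F + F = 3*F)
r(I(-18)) - 1*(-33711) = 3*(-18) - 1*(-33711) = -54 + 33711 = 33657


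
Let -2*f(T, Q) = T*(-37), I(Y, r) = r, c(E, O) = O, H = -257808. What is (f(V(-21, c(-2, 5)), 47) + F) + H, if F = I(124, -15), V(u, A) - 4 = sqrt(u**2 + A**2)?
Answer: -257749 + 37*sqrt(466)/2 ≈ -2.5735e+5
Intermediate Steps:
V(u, A) = 4 + sqrt(A**2 + u**2) (V(u, A) = 4 + sqrt(u**2 + A**2) = 4 + sqrt(A**2 + u**2))
F = -15
f(T, Q) = 37*T/2 (f(T, Q) = -T*(-37)/2 = -(-37)*T/2 = 37*T/2)
(f(V(-21, c(-2, 5)), 47) + F) + H = (37*(4 + sqrt(5**2 + (-21)**2))/2 - 15) - 257808 = (37*(4 + sqrt(25 + 441))/2 - 15) - 257808 = (37*(4 + sqrt(466))/2 - 15) - 257808 = ((74 + 37*sqrt(466)/2) - 15) - 257808 = (59 + 37*sqrt(466)/2) - 257808 = -257749 + 37*sqrt(466)/2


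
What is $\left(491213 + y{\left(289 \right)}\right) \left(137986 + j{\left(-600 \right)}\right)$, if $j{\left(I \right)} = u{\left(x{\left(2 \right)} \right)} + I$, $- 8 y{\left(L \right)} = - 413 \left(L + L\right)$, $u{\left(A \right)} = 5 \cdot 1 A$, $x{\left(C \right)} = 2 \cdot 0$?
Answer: $\frac{143170568837}{2} \approx 7.1585 \cdot 10^{10}$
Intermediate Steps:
$x{\left(C \right)} = 0$
$u{\left(A \right)} = 5 A$
$y{\left(L \right)} = \frac{413 L}{4}$ ($y{\left(L \right)} = - \frac{\left(-413\right) \left(L + L\right)}{8} = - \frac{\left(-413\right) 2 L}{8} = - \frac{\left(-826\right) L}{8} = \frac{413 L}{4}$)
$j{\left(I \right)} = I$ ($j{\left(I \right)} = 5 \cdot 0 + I = 0 + I = I$)
$\left(491213 + y{\left(289 \right)}\right) \left(137986 + j{\left(-600 \right)}\right) = \left(491213 + \frac{413}{4} \cdot 289\right) \left(137986 - 600\right) = \left(491213 + \frac{119357}{4}\right) 137386 = \frac{2084209}{4} \cdot 137386 = \frac{143170568837}{2}$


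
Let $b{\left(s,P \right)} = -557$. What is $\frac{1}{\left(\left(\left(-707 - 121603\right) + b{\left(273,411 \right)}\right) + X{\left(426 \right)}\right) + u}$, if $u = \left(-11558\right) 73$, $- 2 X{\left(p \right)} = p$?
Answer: $- \frac{1}{966814} \approx -1.0343 \cdot 10^{-6}$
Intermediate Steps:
$X{\left(p \right)} = - \frac{p}{2}$
$u = -843734$
$\frac{1}{\left(\left(\left(-707 - 121603\right) + b{\left(273,411 \right)}\right) + X{\left(426 \right)}\right) + u} = \frac{1}{\left(\left(\left(-707 - 121603\right) - 557\right) - 213\right) - 843734} = \frac{1}{\left(\left(-122310 - 557\right) - 213\right) - 843734} = \frac{1}{\left(-122867 - 213\right) - 843734} = \frac{1}{-123080 - 843734} = \frac{1}{-966814} = - \frac{1}{966814}$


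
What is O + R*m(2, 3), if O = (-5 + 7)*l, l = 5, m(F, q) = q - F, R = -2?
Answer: 8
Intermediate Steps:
O = 10 (O = (-5 + 7)*5 = 2*5 = 10)
O + R*m(2, 3) = 10 - 2*(3 - 1*2) = 10 - 2*(3 - 2) = 10 - 2*1 = 10 - 2 = 8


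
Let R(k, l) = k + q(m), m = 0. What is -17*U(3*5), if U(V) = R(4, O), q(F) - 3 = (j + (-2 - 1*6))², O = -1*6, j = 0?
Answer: -1207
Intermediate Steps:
O = -6
q(F) = 67 (q(F) = 3 + (0 + (-2 - 1*6))² = 3 + (0 + (-2 - 6))² = 3 + (0 - 8)² = 3 + (-8)² = 3 + 64 = 67)
R(k, l) = 67 + k (R(k, l) = k + 67 = 67 + k)
U(V) = 71 (U(V) = 67 + 4 = 71)
-17*U(3*5) = -17*71 = -1207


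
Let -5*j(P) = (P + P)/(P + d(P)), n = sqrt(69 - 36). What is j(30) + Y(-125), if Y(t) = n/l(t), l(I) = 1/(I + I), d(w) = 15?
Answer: -4/15 - 250*sqrt(33) ≈ -1436.4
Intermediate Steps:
n = sqrt(33) ≈ 5.7446
j(P) = -2*P/(5*(15 + P)) (j(P) = -(P + P)/(5*(P + 15)) = -2*P/(5*(15 + P)))
l(I) = 1/(2*I)
Y(t) = 2*t*sqrt(33) (Y(t) = sqrt(33)/((1/(2*t))) = sqrt(33)*(2*t) = 2*t*sqrt(33))
j(30) + Y(-125) = -2*30/(75 + 5*30) + 2*(-125)*sqrt(33) = -2*30/(75 + 150) - 250*sqrt(33) = -2*30/225 - 250*sqrt(33) = -2*30*1/225 - 250*sqrt(33) = -4/15 - 250*sqrt(33)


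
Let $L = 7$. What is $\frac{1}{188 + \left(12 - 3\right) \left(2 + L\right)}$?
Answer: $\frac{1}{269} \approx 0.0037175$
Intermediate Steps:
$\frac{1}{188 + \left(12 - 3\right) \left(2 + L\right)} = \frac{1}{188 + \left(12 - 3\right) \left(2 + 7\right)} = \frac{1}{188 + 9 \cdot 9} = \frac{1}{188 + 81} = \frac{1}{269}$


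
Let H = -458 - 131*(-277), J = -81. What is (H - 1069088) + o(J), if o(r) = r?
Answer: -1033340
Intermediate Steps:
H = 35829 (H = -458 + 36287 = 35829)
(H - 1069088) + o(J) = (35829 - 1069088) - 81 = -1033259 - 81 = -1033340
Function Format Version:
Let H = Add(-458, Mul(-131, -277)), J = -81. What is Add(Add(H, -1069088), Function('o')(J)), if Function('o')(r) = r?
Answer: -1033340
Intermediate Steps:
H = 35829 (H = Add(-458, 36287) = 35829)
Add(Add(H, -1069088), Function('o')(J)) = Add(Add(35829, -1069088), -81) = Add(-1033259, -81) = -1033340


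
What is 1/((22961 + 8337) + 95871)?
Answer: 1/127169 ≈ 7.8635e-6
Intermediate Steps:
1/((22961 + 8337) + 95871) = 1/(31298 + 95871) = 1/127169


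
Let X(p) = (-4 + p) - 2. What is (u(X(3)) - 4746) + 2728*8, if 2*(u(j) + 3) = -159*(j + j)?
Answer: 17552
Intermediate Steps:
X(p) = -6 + p
u(j) = -3 - 159*j (u(j) = -3 + (-159*(j + j))/2 = -3 + (-318*j)/2 = -3 - 159*j)
(u(X(3)) - 4746) + 2728*8 = ((-3 - 159*(-6 + 3)) - 4746) + 2728*8 = ((-3 - 159*(-3)) - 4746) + 21824 = ((-3 + 477) - 4746) + 21824 = (474 - 4746) + 21824 = -4272 + 21824 = 17552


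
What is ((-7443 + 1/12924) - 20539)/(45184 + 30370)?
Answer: -361639367/976459896 ≈ -0.37036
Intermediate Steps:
((-7443 + 1/12924) - 20539)/(45184 + 30370) = ((-7443 + 1/12924) - 20539)/75554 = (-96193331/12924 - 20539)*(1/75554) = -361639367/12924*1/75554 = -361639367/976459896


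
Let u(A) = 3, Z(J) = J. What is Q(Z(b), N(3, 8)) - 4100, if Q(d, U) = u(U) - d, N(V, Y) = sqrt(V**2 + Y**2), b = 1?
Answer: -4098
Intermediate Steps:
Q(d, U) = 3 - d
Q(Z(b), N(3, 8)) - 4100 = (3 - 1*1) - 4100 = (3 - 1) - 4100 = 2 - 4100 = -4098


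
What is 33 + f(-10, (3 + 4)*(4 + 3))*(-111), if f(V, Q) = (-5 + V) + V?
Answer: 2808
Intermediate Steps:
f(V, Q) = -5 + 2*V
33 + f(-10, (3 + 4)*(4 + 3))*(-111) = 33 + (-5 + 2*(-10))*(-111) = 33 + (-5 - 20)*(-111) = 33 - 25*(-111) = 33 + 2775 = 2808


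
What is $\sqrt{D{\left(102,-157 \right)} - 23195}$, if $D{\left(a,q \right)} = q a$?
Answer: $i \sqrt{39209} \approx 198.01 i$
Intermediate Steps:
$D{\left(a,q \right)} = a q$
$\sqrt{D{\left(102,-157 \right)} - 23195} = \sqrt{102 \left(-157\right) - 23195} = \sqrt{-16014 - 23195} = \sqrt{-39209} = i \sqrt{39209}$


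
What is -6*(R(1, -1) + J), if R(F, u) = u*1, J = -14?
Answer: 90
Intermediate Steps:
R(F, u) = u
-6*(R(1, -1) + J) = -6*(-1 - 14) = -6*(-15) = 90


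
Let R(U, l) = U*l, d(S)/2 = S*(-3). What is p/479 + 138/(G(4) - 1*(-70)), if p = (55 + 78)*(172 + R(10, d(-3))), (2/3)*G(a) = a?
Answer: 1812059/18202 ≈ 99.553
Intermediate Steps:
G(a) = 3*a/2
d(S) = -6*S (d(S) = 2*(S*(-3)) = 2*(-3*S) = -6*S)
p = 46816 (p = (55 + 78)*(172 + 10*(-6*(-3))) = 133*(172 + 10*18) = 133*(172 + 180) = 133*352 = 46816)
p/479 + 138/(G(4) - 1*(-70)) = 46816/479 + 138/((3/2)*4 - 1*(-70)) = 46816*(1/479) + 138/(6 + 70) = 46816/479 + 138/76 = 46816/479 + 138*(1/76) = 46816/479 + 69/38 = 1812059/18202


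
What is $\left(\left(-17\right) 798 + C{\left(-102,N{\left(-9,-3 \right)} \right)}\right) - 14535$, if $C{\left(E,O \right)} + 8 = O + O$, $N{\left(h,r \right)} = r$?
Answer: $-28115$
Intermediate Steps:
$C{\left(E,O \right)} = -8 + 2 O$ ($C{\left(E,O \right)} = -8 + \left(O + O\right) = -8 + 2 O$)
$\left(\left(-17\right) 798 + C{\left(-102,N{\left(-9,-3 \right)} \right)}\right) - 14535 = \left(\left(-17\right) 798 + \left(-8 + 2 \left(-3\right)\right)\right) - 14535 = \left(-13566 - 14\right) - 14535 = -13580 - 14535 = -28115$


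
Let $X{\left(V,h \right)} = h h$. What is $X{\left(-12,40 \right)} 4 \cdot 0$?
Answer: $0$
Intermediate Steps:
$X{\left(V,h \right)} = h^{2}$
$X{\left(-12,40 \right)} 4 \cdot 0 = 40^{2} \cdot 4 \cdot 0 = 1600 \cdot 0 = 0$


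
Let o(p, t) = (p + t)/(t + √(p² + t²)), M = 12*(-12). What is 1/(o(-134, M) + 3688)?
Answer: 16545424/60982594887 + 139*√9673/60982594887 ≈ 0.00027154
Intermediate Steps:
M = -144
o(p, t) = (p + t)/(t + √(p² + t²))
1/(o(-134, M) + 3688) = 1/((-134 - 144)/(-144 + √((-134)² + (-144)²)) + 3688) = 1/(-278/(-144 + √(17956 + 20736)) + 3688) = 1/(-278/(-144 + √38692) + 3688) = 1/(-278/(-144 + 2*√9673) + 3688) = 1/(3688 - 278/(-144 + 2*√9673))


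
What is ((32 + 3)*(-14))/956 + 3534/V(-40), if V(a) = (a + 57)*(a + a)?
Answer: -505613/162520 ≈ -3.1111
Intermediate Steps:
V(a) = 2*a*(57 + a) (V(a) = (57 + a)*(2*a) = 2*a*(57 + a))
((32 + 3)*(-14))/956 + 3534/V(-40) = ((32 + 3)*(-14))/956 + 3534/((2*(-40)*(57 - 40))) = (35*(-14))*(1/956) + 3534/((2*(-40)*17)) = -490*1/956 + 3534/(-1360) = -245/478 + 3534*(-1/1360) = -245/478 - 1767/680 = -505613/162520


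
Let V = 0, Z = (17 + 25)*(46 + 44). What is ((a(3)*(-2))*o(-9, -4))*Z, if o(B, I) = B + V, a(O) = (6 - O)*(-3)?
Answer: -612360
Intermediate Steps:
Z = 3780 (Z = 42*90 = 3780)
a(O) = -18 + 3*O
o(B, I) = B (o(B, I) = B + 0 = B)
((a(3)*(-2))*o(-9, -4))*Z = (((-18 + 3*3)*(-2))*(-9))*3780 = (((-18 + 9)*(-2))*(-9))*3780 = (-9*(-2)*(-9))*3780 = (18*(-9))*3780 = -162*3780 = -612360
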